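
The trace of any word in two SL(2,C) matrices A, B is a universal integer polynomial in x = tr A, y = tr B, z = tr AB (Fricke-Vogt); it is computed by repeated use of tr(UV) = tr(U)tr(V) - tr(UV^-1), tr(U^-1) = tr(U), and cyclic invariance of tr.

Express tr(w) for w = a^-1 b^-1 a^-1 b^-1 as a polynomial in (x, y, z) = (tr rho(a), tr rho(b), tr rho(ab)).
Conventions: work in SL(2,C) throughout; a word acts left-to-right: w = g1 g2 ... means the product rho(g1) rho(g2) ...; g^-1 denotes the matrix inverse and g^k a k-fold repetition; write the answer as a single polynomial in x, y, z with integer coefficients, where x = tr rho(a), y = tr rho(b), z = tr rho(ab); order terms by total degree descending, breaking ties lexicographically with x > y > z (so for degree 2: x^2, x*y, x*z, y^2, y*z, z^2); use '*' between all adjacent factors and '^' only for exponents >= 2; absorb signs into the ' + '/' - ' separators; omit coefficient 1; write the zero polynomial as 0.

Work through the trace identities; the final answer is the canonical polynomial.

tr(a^-1) = tr(a) = x
tr(a^-1 b) = tr(b) tr(a) - tr(b a)   [inverse elimination on a] = x*y - z
tr(a^-1 b^-1) = tr(a^-1) tr(b) - tr(a^-1 b)   [inverse elimination on b] = z
tr(b^-1 a^-1 b^-1) = tr(a^-1 b^-1) tr(b) - tr(a^-1)   [inverse elimination on b] = y*z - x
tr(a b a) = tr(a) tr(b a) - tr(b)   [square of a] = x*z - y
tr(a b a b) = tr(b a) tr(b a) - tr(1)   [split at a repeated b] = z^2 - 2
tr(b a b^-1 a) = tr(a b a) tr(b) - tr(a b a b)   [inverse elimination on b] = x*y*z - y^2 - z^2 + 2
tr(a b^-1 a^-1 b) = tr(b a b^-1) tr(a) - tr(b a b^-1 a)   [inverse elimination on a] = -x*y*z + x^2 + y^2 + z^2 - 2
tr(b^-1 a^-1 b^-1 a) = tr(a b^-1 a^-1) tr(b) - tr(a b^-1 a^-1 b)   [inverse elimination on b] = x*y*z - x^2 - z^2 + 2
tr(a^-1 b^-1 a^-1 b^-1) = tr(b^-1 a^-1 b^-1) tr(a) - tr(b^-1 a^-1 b^-1 a)   [inverse elimination on a] = z^2 - 2

z^2 - 2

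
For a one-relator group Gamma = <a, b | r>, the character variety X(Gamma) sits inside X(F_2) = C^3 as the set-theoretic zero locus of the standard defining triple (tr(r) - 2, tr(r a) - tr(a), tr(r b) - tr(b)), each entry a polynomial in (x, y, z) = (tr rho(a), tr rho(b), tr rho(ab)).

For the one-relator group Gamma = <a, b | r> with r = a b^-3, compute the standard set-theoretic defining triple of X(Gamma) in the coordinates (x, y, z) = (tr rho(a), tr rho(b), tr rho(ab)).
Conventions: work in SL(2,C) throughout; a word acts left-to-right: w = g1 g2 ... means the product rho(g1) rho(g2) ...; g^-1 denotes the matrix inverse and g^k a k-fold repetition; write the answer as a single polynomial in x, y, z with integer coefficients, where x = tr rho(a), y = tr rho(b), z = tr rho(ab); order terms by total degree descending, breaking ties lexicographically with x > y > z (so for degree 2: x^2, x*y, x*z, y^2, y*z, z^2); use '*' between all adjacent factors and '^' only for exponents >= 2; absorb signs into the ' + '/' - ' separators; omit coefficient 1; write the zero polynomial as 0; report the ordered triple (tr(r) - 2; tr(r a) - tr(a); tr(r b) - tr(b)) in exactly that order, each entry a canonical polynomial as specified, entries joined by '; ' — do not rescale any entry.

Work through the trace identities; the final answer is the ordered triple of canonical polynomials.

use: trace(b^-1 a) = trace(a) * trace(b) - trace(a b)  (eliminate b^-1) = x*y - z
trace(b^-2 a) = trace(b^-1 a) * trace(b) - trace(b^-1 a b)  (eliminate b^-1) = x*y^2 - y*z - x
apply: trace(a b^-3) = trace(b^-2 a) * trace(b) - trace(b^-2 a b)  (eliminate b^-1) = x*y^3 - y^2*z - 2*x*y + z
trace(a^2) = trace(a) * trace(a) - trace(1)  (reduce the a square) = x^2 - 2
apply: trace(a^2 b) = trace(a) * trace(b a) - trace(b)  (reduce the a square) = x*z - y
trace(b^-1 a^2) = trace(a^2) * trace(b) - trace(a^2 b)  (eliminate b^-1) = x^2*y - x*z - y
trace(a^2 b^-2) = trace(b^-1 a^2) * trace(b) - trace(b^-1 a^2 b)  (eliminate b^-1) = x^2*y^2 - x*y*z - x^2 - y^2 + 2
trace(a b^-3 a) = trace(a^2 b^-2) * trace(b) - trace(a^2 b^-1)  (eliminate b^-1) = x^2*y^3 - x*y^2*z - 2*x^2*y - y^3 + x*z + 3*y
assemble the triple (trace(r) - 2; trace(r a) - x; trace(r b) - y)

x*y^3 - y^2*z - 2*x*y + z - 2; x^2*y^3 - x*y^2*z - 2*x^2*y - y^3 + x*z - x + 3*y; x*y^2 - y*z - x - y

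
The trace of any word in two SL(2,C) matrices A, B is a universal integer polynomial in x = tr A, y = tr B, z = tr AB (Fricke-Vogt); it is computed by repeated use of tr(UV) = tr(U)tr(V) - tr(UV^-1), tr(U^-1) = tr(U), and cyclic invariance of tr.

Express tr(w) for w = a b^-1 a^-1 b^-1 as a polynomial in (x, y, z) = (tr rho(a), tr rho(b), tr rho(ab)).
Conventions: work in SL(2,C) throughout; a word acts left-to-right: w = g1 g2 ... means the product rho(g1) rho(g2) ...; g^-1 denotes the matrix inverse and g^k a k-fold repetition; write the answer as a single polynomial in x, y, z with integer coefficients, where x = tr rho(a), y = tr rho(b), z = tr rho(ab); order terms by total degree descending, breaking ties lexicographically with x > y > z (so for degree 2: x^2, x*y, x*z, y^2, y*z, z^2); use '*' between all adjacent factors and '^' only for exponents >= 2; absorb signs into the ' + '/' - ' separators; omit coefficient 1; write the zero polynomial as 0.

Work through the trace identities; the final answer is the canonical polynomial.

x*y*z - x^2 - z^2 + 2

tr(b^-1) = tr(b) = y
and tr(a b a) = tr(a) tr(b a) - tr(b)  (reduce the a square) = x*z - y
tr(a b a b) = tr(a b) tr(a b) - tr(1)  (split on a) = z^2 - 2
tr(b^-1 a b a) = tr(a b a) tr(b) - tr(a b a b)  (eliminate b^-1) = x*y*z - y^2 - z^2 + 2
next, tr(a^-1 b^-1 a b) = tr(b^-1 a b) tr(a) - tr(b^-1 a b a)  (eliminate a^-1) = -x*y*z + x^2 + y^2 + z^2 - 2
and tr(a b^-1 a^-1 b^-1) = tr(a^-1 b^-1 a) tr(b) - tr(a^-1 b^-1 a b)  (eliminate b^-1) = x*y*z - x^2 - z^2 + 2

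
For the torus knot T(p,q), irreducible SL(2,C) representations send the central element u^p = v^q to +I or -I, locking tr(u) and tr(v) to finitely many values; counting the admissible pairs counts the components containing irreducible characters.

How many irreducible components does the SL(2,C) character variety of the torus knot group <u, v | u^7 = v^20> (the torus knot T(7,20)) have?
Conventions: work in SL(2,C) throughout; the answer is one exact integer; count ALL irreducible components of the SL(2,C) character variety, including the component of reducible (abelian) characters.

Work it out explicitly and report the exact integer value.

For T(7,20): irreducibility forces the central element u^7 = v^20 to one of +I, -I.
This locks tr(u) to 2*cos(pi*alpha/7), alpha in 1..6, and tr(v) to 2*cos(pi*beta/20), beta in 1..19, on each component of irreducible characters.
u^7 = (-1)^alpha I and v^20 = (-1)^beta I must agree, so alpha and beta have equal parity.
count pairs: odd alpha (3 choices) x odd beta (10), plus even alpha (3) x even beta (9): 3*10 + 3*9 = 57.
Total: 57 irreducible-character components + 1 reducible (abelian) component = 58.

58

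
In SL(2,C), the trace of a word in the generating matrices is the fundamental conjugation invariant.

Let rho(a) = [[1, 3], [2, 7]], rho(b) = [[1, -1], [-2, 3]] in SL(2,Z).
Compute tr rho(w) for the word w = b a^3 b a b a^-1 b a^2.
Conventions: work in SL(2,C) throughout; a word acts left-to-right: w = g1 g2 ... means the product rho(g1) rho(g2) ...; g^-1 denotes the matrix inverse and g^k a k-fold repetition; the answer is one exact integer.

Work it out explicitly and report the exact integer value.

17322936

rho(b) = [[1, -1], [-2, 3]]
... * rho(a) = [[1, 3], [2, 7]]  ->  [[-1, -4], [4, 15]]
... * rho(a) = [[1, 3], [2, 7]]  ->  [[-9, -31], [34, 117]]
... * rho(a) = [[1, 3], [2, 7]]  ->  [[-71, -244], [268, 921]]
... * rho(b) = [[1, -1], [-2, 3]]  ->  [[417, -661], [-1574, 2495]]
... * rho(a) = [[1, 3], [2, 7]]  ->  [[-905, -3376], [3416, 12743]]
... * rho(b) = [[1, -1], [-2, 3]]  ->  [[5847, -9223], [-22070, 34813]]
... * rho(a^-1) = [[7, -3], [-2, 1]]  ->  [[59375, -26764], [-224116, 101023]]
... * rho(b) = [[1, -1], [-2, 3]]  ->  [[112903, -139667], [-426162, 527185]]
... * rho(a) = [[1, 3], [2, 7]]  ->  [[-166431, -638960], [628208, 2411809]]
... * rho(a) = [[1, 3], [2, 7]]  ->  [[-1444351, -4972013], [5451826, 18767287]]
tr = -1444351 + 18767287 = 17322936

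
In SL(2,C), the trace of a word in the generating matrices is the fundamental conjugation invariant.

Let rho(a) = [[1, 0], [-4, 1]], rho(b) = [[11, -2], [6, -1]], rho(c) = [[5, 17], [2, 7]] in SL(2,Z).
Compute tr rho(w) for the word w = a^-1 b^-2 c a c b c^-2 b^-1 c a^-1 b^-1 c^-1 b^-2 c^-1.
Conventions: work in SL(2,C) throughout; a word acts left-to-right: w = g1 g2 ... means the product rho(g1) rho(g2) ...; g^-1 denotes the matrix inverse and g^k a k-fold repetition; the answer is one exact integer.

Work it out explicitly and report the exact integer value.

441538997157206

rho(a^-1) = [[1, 0], [4, 1]]
... * rho(b^-1) = [[-1, 2], [-6, 11]]  ->  [[-1, 2], [-10, 19]]
... * rho(b^-1) = [[-1, 2], [-6, 11]]  ->  [[-11, 20], [-104, 189]]
... * rho(c) = [[5, 17], [2, 7]]  ->  [[-15, -47], [-142, -445]]
... * rho(a) = [[1, 0], [-4, 1]]  ->  [[173, -47], [1638, -445]]
... * rho(c) = [[5, 17], [2, 7]]  ->  [[771, 2612], [7300, 24731]]
... * rho(b) = [[11, -2], [6, -1]]  ->  [[24153, -4154], [228686, -39331]]
... * rho(c^-1) = [[7, -17], [-2, 5]]  ->  [[177379, -431371], [1679464, -4084317]]
... * rho(c^-1) = [[7, -17], [-2, 5]]  ->  [[2104395, -5172298], [19924882, -48972473]]
... * rho(b^-1) = [[-1, 2], [-6, 11]]  ->  [[28929393, -52686488], [273909956, -498847439]]
... * rho(c) = [[5, 17], [2, 7]]  ->  [[39273989, 122994265], [371854902, 1164537179]]
... * rho(a^-1) = [[1, 0], [4, 1]]  ->  [[531251049, 122994265], [5030003618, 1164537179]]
... * rho(b^-1) = [[-1, 2], [-6, 11]]  ->  [[-1269216639, 2415439013], [-12017226692, 22869916205]]
... * rho(c^-1) = [[7, -17], [-2, 5]]  ->  [[-13715394499, 33653877928], [-129860419254, 318642434789]]
... * rho(b^-1) = [[-1, 2], [-6, 11]]  ->  [[-188207873069, 342761868210], [-1781994189480, 3245345944171]]
... * rho(b^-1) = [[-1, 2], [-6, 11]]  ->  [[-1868363336191, 3393964804172], [-17690081475546, 32134817006921]]
... * rho(c^-1) = [[7, -17], [-2, 5]]  ->  [[-19866472961681, 48732000736107], [-188100204342664, 461405470118887]]
tr = -19866472961681 + 461405470118887 = 441538997157206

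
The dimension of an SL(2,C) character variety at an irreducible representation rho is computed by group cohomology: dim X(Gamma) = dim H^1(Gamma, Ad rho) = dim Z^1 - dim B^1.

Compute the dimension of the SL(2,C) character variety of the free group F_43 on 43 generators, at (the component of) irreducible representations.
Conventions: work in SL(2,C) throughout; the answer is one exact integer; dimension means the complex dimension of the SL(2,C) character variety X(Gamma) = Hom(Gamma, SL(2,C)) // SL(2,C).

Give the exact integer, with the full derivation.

The free group F_43: 43 generators, no relators.
Z^1(Gamma, Ad rho) = (sl_2)^43: a cocycle is a free choice of one sl_2 vector per generator, so dim Z^1 = 3*43 = 129.
dim B^1 = 3: the coboundary map is injective because an irreducible image has centralizer 0 in sl_2.
Therefore dim X = 129 - 3 = 126.

126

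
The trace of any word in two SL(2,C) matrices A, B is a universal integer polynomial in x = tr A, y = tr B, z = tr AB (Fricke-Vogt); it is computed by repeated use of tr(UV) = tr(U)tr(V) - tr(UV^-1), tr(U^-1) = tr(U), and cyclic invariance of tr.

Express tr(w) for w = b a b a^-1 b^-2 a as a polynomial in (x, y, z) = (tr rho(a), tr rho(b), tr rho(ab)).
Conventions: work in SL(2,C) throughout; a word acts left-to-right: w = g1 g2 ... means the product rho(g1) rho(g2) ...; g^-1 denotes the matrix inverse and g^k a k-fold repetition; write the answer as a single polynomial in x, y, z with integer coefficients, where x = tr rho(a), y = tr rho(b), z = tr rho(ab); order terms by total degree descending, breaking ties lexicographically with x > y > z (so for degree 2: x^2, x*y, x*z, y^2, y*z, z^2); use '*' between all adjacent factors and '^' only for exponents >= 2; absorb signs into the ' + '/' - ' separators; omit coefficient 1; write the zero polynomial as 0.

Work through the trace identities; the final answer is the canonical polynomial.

-x*y^2*z^2 + x^2*y*z + y^3*z + y*z^3 - 4*y*z + x

trace(a b a) = trace(a) trace(b a) - trace(b)   [square of a] = x*z - y
and trace(b a b a) = trace(a b) trace(a b) - trace(1)   [split at a repeated a] = z^2 - 2
next, trace(b a b) = trace(b) trace(a b) - trace(a)   [square of b] = y*z - x
trace(a b a b a) = trace(a) trace(b a b a) - trace(b a b)   [square of a] = x*z^2 - y*z - x
and trace(a b a b a b) = trace(a b) trace(a b a b) - trace(a^-1 b^-1)   [split at a repeated a] = z^3 - 3*z
trace(b^-1 a b a b a) = trace(a b a b a) trace(b) - trace(a b a b a b)   [inverse elimination on b] = x*y*z^2 - y^2*z - z^3 - x*y + 3*z
and trace(a b a b a^-1 b^-1) = trace(b^-1 a b a b) trace(a) - trace(b^-1 a b a b a)   [inverse elimination on a] = -x*y*z^2 + x^2*z + y^2*z + z^3 - 3*z
trace(b a b a^-1 b^-2 a) = trace(a b a b a^-1 b^-1) trace(b) - trace(a b a b a^-1)   [inverse elimination on b] = -x*y^2*z^2 + x^2*y*z + y^3*z + y*z^3 - 4*y*z + x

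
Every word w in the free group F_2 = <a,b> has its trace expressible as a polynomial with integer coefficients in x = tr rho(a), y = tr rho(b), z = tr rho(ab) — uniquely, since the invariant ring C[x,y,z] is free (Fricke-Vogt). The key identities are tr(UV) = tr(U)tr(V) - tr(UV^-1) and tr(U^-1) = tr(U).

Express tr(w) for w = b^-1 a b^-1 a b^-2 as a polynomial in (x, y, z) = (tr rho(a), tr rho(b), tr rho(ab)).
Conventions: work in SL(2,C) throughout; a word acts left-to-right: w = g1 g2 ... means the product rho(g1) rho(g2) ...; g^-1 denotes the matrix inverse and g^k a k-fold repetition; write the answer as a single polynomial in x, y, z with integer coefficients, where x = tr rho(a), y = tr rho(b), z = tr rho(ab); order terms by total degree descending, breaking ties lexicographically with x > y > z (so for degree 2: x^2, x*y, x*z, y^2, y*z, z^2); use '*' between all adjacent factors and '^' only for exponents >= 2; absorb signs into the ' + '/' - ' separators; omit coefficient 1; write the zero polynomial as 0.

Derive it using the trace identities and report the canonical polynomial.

apply: trace(a^2) = trace(a) trace(a) - trace(1) = x^2 - 2
apply: trace(a^2 b) = trace(a) trace(b a) - trace(b) = x*z - y
use: trace(a b^-1 a) = trace(a^2) trace(b) - trace(a^2 b) = x^2*y - x*z - y
trace(a b a b) = trace(b a) trace(b a) - trace(1) = z^2 - 2
use: trace(a b^-1 a b) = trace(a b a) trace(b) - trace(a b a b) = x*y*z - y^2 - z^2 + 2
trace(b^-1 a b^-1 a) = trace(a b^-1 a) trace(b) - trace(a b^-1 a b) = x^2*y^2 - 2*x*y*z + z^2 - 2
trace(a b^-1 a b^-2) = trace(b^-1 a b^-1 a) trace(b) - trace(b^-1 a b^-1 a b) = x^2*y^3 - 2*x*y^2*z - x^2*y + y*z^2 + x*z - y
apply: trace(b^-1 a b^-1 a b^-2) = trace(a b^-1 a b^-2) trace(b) - trace(a b^-1 a b^-1) = x^2*y^4 - 2*x*y^3*z - 2*x^2*y^2 + y^2*z^2 + 3*x*y*z - y^2 - z^2 + 2

x^2*y^4 - 2*x*y^3*z - 2*x^2*y^2 + y^2*z^2 + 3*x*y*z - y^2 - z^2 + 2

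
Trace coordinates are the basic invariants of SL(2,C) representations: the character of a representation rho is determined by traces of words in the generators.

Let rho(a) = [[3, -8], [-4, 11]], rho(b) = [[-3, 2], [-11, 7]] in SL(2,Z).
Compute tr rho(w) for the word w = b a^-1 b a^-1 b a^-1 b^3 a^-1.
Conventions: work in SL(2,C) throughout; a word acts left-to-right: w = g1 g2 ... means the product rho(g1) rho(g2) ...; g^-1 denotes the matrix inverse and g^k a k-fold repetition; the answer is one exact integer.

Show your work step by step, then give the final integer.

rho(b) = [[-3, 2], [-11, 7]]
... * rho(a^-1) = [[11, 8], [4, 3]]  ->  [[-25, -18], [-93, -67]]
... * rho(b) = [[-3, 2], [-11, 7]]  ->  [[273, -176], [1016, -655]]
... * rho(a^-1) = [[11, 8], [4, 3]]  ->  [[2299, 1656], [8556, 6163]]
... * rho(b) = [[-3, 2], [-11, 7]]  ->  [[-25113, 16190], [-93461, 60253]]
... * rho(a^-1) = [[11, 8], [4, 3]]  ->  [[-211483, -152334], [-787059, -566929]]
... * rho(b) = [[-3, 2], [-11, 7]]  ->  [[2310123, -1489304], [8597396, -5542621]]
... * rho(b) = [[-3, 2], [-11, 7]]  ->  [[9451975, -5804882], [35176643, -21603555]]
... * rho(b) = [[-3, 2], [-11, 7]]  ->  [[35497777, -21730224], [132109176, -80871599]]
... * rho(a^-1) = [[11, 8], [4, 3]]  ->  [[303554651, 218791544], [1129714540, 814258611]]
tr = 303554651 + 814258611 = 1117813262

1117813262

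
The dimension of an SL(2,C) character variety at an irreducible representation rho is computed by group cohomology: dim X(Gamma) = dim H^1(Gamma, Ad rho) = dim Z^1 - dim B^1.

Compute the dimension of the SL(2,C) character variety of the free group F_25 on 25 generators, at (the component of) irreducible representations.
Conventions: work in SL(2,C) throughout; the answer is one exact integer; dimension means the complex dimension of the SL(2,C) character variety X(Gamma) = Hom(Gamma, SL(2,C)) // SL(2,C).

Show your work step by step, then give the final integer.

72

The free group F_25: 25 generators, no relators.
A cocycle picks one sl_2 vector per generator freely, giving dim Z^1 = 3*25 = 75.
dim B^1 = 3: the coboundary map is injective because an irreducible image has centralizer 0 in sl_2.
dim X = dim H^1 = dim Z^1 - dim B^1 = 75 - 3 = 72.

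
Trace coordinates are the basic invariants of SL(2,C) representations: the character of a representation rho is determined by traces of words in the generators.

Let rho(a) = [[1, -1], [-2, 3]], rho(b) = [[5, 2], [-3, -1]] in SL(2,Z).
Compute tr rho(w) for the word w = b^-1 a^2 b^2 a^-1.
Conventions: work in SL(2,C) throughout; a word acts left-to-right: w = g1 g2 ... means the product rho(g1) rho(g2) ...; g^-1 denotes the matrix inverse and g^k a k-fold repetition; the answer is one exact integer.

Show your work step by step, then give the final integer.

209

rho(b^-1) = [[-1, -2], [3, 5]]
... * rho(a) = [[1, -1], [-2, 3]]  ->  [[3, -5], [-7, 12]]
... * rho(a) = [[1, -1], [-2, 3]]  ->  [[13, -18], [-31, 43]]
... * rho(b) = [[5, 2], [-3, -1]]  ->  [[119, 44], [-284, -105]]
... * rho(b) = [[5, 2], [-3, -1]]  ->  [[463, 194], [-1105, -463]]
... * rho(a^-1) = [[3, 1], [2, 1]]  ->  [[1777, 657], [-4241, -1568]]
tr = 1777 + -1568 = 209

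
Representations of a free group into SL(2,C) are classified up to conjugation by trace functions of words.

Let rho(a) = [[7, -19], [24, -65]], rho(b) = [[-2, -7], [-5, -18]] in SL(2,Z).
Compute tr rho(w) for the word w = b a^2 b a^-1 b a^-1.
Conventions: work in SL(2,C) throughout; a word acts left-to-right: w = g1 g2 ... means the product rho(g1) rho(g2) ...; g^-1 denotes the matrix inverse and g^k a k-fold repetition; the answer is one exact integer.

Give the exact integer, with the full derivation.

-357232606

rho(b) = [[-2, -7], [-5, -18]]
... * rho(a) = [[7, -19], [24, -65]]  ->  [[-182, 493], [-467, 1265]]
... * rho(a) = [[7, -19], [24, -65]]  ->  [[10558, -28587], [27091, -73352]]
... * rho(b) = [[-2, -7], [-5, -18]]  ->  [[121819, 440660], [312578, 1130699]]
... * rho(a^-1) = [[-65, 19], [-24, 7]]  ->  [[-18494075, 5399181], [-47454346, 13853875]]
... * rho(b) = [[-2, -7], [-5, -18]]  ->  [[9992245, 32273267], [25639317, 82810672]]
... * rho(a^-1) = [[-65, 19], [-24, 7]]  ->  [[-1424054333, 415765524], [-3654011733, 1066821727]]
tr = -1424054333 + 1066821727 = -357232606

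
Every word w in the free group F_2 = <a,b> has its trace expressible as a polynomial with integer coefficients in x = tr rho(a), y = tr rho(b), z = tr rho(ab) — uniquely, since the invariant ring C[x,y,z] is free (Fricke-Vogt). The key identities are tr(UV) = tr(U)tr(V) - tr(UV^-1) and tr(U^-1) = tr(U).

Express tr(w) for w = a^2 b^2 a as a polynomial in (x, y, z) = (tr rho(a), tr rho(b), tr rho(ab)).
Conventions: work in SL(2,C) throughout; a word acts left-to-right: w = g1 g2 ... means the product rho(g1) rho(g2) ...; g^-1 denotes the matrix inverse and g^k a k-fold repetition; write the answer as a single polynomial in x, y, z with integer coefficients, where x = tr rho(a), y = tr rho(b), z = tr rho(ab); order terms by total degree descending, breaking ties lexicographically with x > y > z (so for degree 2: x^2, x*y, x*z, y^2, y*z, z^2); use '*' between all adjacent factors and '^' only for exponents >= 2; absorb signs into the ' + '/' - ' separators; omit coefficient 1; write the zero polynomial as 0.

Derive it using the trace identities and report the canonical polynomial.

x^2*y*z - x^3 - x*y^2 - y*z + 3*x

trace(b a^2) = trace(a)*trace(b a) - trace(b) = x*z - y
apply: trace(a^3 b) = trace(a)*trace(b a^2) - trace(b a) = x^2*z - x*y - z
use: trace(a^2) = trace(a)*trace(a) - trace(1) = x^2 - 2
trace(a^3) = trace(a)*trace(a^2) - trace(a) = x^3 - 3*x
use: trace(a^2 b^2 a) = trace(b)*trace(a^3 b) - trace(a^3) = x^2*y*z - x^3 - x*y^2 - y*z + 3*x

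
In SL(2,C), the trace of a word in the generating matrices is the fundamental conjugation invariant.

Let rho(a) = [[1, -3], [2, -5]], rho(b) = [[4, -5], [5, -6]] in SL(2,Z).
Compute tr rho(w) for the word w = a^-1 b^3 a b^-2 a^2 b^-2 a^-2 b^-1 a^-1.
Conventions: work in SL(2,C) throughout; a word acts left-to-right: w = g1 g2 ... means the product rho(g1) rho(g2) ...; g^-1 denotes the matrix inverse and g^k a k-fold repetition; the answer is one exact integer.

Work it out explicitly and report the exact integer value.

rho(a^-1) = [[-5, 3], [-2, 1]]
... * rho(b) = [[4, -5], [5, -6]]  ->  [[-5, 7], [-3, 4]]
... * rho(b) = [[4, -5], [5, -6]]  ->  [[15, -17], [8, -9]]
... * rho(b) = [[4, -5], [5, -6]]  ->  [[-25, 27], [-13, 14]]
... * rho(a) = [[1, -3], [2, -5]]  ->  [[29, -60], [15, -31]]
... * rho(b^-1) = [[-6, 5], [-5, 4]]  ->  [[126, -95], [65, -49]]
... * rho(b^-1) = [[-6, 5], [-5, 4]]  ->  [[-281, 250], [-145, 129]]
... * rho(a) = [[1, -3], [2, -5]]  ->  [[219, -407], [113, -210]]
... * rho(a) = [[1, -3], [2, -5]]  ->  [[-595, 1378], [-307, 711]]
... * rho(b^-1) = [[-6, 5], [-5, 4]]  ->  [[-3320, 2537], [-1713, 1309]]
... * rho(b^-1) = [[-6, 5], [-5, 4]]  ->  [[7235, -6452], [3733, -3329]]
... * rho(a^-1) = [[-5, 3], [-2, 1]]  ->  [[-23271, 15253], [-12007, 7870]]
... * rho(a^-1) = [[-5, 3], [-2, 1]]  ->  [[85849, -54560], [44295, -28151]]
... * rho(b^-1) = [[-6, 5], [-5, 4]]  ->  [[-242294, 211005], [-125015, 108871]]
... * rho(a^-1) = [[-5, 3], [-2, 1]]  ->  [[789460, -515877], [407333, -266174]]
tr = 789460 + -266174 = 523286

523286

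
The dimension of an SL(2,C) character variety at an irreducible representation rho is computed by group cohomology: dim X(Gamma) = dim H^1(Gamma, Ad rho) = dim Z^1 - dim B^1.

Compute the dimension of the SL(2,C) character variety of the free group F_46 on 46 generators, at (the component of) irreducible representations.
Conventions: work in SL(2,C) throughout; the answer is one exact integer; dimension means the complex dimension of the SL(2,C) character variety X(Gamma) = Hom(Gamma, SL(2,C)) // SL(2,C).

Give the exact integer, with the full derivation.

135

The free group F_46: 46 generators, no relators.
Z^1(Gamma, Ad rho) = (sl_2)^46: a cocycle is a free choice of one sl_2 vector per generator, so dim Z^1 = 3*46 = 138.
dim B^1 = 3: the coboundary map is injective because an irreducible image has centralizer 0 in sl_2.
dim H^1 = 138 - 3 = 135, which is dim X.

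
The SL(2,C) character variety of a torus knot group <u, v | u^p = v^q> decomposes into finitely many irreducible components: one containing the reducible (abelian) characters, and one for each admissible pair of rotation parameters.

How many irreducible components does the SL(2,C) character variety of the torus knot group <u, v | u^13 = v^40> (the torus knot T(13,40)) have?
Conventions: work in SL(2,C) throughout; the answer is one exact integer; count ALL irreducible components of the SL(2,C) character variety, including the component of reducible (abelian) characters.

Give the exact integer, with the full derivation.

235

For T(13,40): irreducibility forces the central element u^13 = v^40 to one of +I, -I.
So on each irreducible component the traces are pinned: tr(u) = 2*cos(pi*alpha/13) with 1 <= alpha <= 12, tr(v) = 2*cos(pi*beta/40) with 1 <= beta <= 39.
Consistency of u^13 = (-1)^alpha I with v^40 = (-1)^beta I forces alpha = beta (mod 2).
Counting: 6 odd alphas x 20 odd betas + 6 even alphas x 19 even betas = 120 + 114 = 234.
Total: 234 irreducible-character components + 1 reducible (abelian) component = 235.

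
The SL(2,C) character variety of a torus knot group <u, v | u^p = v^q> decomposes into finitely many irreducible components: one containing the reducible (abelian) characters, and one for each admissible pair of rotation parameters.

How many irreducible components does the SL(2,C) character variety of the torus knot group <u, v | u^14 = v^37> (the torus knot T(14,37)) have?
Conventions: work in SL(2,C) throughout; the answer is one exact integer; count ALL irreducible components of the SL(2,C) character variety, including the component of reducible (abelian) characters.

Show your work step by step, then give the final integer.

Gamma = < u, v | u^14 = v^37 > (torus knot T(14,37)); the central element u^14 = v^37 acts as +I or -I in any irreducible SL(2,C) representation.
This locks tr(u) to 2*cos(pi*alpha/14), alpha in 1..13, and tr(v) to 2*cos(pi*beta/37), beta in 1..36, on each component of irreducible characters.
The two central values (-1)^alpha I and (-1)^beta I must be the same matrix, so alpha and beta share a parity.
Counting: 7 odd alphas x 18 odd betas + 6 even alphas x 18 even betas = 126 + 108 = 234.
That is 234 components of irreducible characters, and with the reducible (abelian) component the total is 235.

235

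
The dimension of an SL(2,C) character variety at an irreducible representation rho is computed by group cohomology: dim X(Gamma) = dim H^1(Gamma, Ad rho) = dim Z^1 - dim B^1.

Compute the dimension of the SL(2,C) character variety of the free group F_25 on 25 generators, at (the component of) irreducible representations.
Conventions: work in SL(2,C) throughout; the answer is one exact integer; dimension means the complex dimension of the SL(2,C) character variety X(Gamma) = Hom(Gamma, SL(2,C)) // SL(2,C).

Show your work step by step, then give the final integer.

The free group F_25: 25 generators, no relators.
A cocycle picks one sl_2 vector per generator freely, giving dim Z^1 = 3*25 = 75.
Irreducibility makes the coboundary map sl_2 -> Z^1 injective (trivial centralizer), so dim B^1 = 3.
dim H^1 = 75 - 3 = 72, which is dim X.

72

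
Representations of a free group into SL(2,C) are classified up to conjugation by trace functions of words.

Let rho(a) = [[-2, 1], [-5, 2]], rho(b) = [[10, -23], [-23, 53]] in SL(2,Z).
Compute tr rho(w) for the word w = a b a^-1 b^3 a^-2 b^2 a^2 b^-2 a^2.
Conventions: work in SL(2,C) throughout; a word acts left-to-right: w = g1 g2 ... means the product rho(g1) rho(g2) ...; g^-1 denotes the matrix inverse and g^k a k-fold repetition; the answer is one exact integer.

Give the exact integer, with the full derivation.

rho(a) = [[-2, 1], [-5, 2]]
... * rho(b) = [[10, -23], [-23, 53]]  ->  [[-43, 99], [-96, 221]]
... * rho(a^-1) = [[2, -1], [5, -2]]  ->  [[409, -155], [913, -346]]
... * rho(b) = [[10, -23], [-23, 53]]  ->  [[7655, -17622], [17088, -39337]]
... * rho(b) = [[10, -23], [-23, 53]]  ->  [[481856, -1110031], [1075631, -2477885]]
... * rho(b) = [[10, -23], [-23, 53]]  ->  [[30349273, -69914331], [67747665, -156067418]]
... * rho(a^-1) = [[2, -1], [5, -2]]  ->  [[-288873109, 109479389], [-644841760, 244387171]]
... * rho(a^-1) = [[2, -1], [5, -2]]  ->  [[-30349273, 69914331], [-67747665, 156067418]]
... * rho(b) = [[10, -23], [-23, 53]]  ->  [[-1911522343, 4403492822], [-4267027264, 9829769449]]
... * rho(b) = [[10, -23], [-23, 53]]  ->  [[-120395558336, 277350133455], [-268754969967, 619119407869]]
... * rho(a) = [[-2, 1], [-5, 2]]  ->  [[-1145959550603, 434304708574], [-2558087099411, 969483845771]]
... * rho(a) = [[-2, 1], [-5, 2]]  ->  [[120395558336, -277350133455], [268754969967, -619119407869]]
... * rho(b^-1) = [[53, 23], [23, 10]]  ->  [[1911522343, -4403492822], [4267027264, -9829769449]]
... * rho(b^-1) = [[53, 23], [23, 10]]  ->  [[30349273, -69914331], [67747665, -156067418]]
... * rho(a) = [[-2, 1], [-5, 2]]  ->  [[288873109, -109479389], [644841760, -244387171]]
... * rho(a) = [[-2, 1], [-5, 2]]  ->  [[-30349273, 69914331], [-67747665, 156067418]]
tr = -30349273 + 156067418 = 125718145

125718145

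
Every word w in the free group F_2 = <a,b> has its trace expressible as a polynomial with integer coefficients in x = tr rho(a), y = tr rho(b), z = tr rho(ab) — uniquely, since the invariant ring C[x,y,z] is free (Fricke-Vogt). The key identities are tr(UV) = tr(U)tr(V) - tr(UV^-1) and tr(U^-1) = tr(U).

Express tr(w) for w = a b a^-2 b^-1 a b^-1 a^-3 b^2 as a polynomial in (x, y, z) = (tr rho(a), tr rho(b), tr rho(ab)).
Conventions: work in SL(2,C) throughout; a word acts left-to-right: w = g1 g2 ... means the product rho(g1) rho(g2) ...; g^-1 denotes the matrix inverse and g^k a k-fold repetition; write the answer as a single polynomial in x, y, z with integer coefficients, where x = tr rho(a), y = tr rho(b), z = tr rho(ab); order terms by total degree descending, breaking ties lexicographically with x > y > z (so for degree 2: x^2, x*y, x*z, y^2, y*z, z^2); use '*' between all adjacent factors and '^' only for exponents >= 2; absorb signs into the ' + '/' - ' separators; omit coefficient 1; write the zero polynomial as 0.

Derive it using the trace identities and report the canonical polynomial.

x^5*y^3*z^2 - 2*x^6*y^2*z - x^4*y^4*z - 2*x^4*y^2*z^3 + x^7*y + x^5*y^3 + 2*x^5*y*z^2 + x^3*y*z^4 + 7*x^4*y^2*z + x^2*y^4*z + 2*x^2*y^2*z^3 - 6*x^5*y - 2*x^3*y^3 - 6*x^3*y*z^2 - x*y^3*z^2 - x*y*z^4 - x^4*z - 6*x^2*y^2*z - x^2*z^3 + 10*x^3*y + x*y^3 + 5*x*y*z^2 + 3*x^2*z - 6*x*y + z

tr(b^2) = tr(b) * tr(b) - tr(1) = y^2 - 2
and tr(b^2 a) = tr(b) * tr(a b) - tr(a) = y*z - x
next, tr(b^2 a^-1) = tr(b^2) * tr(a) - tr(b^2 a) = x*y^2 - y*z - x
next, tr(a^-2 b^2) = tr(b^2 a^-1) * tr(a) - tr(b^2) = x^2*y^2 - x*y*z - x^2 - y^2 + 2
tr(b^2 a b) = tr(b) * tr(a b^2) - tr(a b) = y^2*z - x*y - z
next, tr(b^3 a b) = tr(b) * tr(b^2 a b) - tr(b^2 a) = y^3*z - x*y^2 - 2*y*z + x
next, tr(a b a b) = tr(b a) * tr(b a) - tr(1) = z^2 - 2
next, tr(a b a) = tr(a) * tr(b a) - tr(b) = x*z - y
next, tr(a b a b^2) = tr(b) * tr(a b a b) - tr(a b a) = y*z^2 - x*z - y
and tr(b^3 a b a) = tr(b) * tr(a b a b^2) - tr(a b a b) = y^2*z^2 - x*y*z - y^2 - z^2 + 2
next, tr(b^2 a b a^-1 b) = tr(b^3 a b) * tr(a) - tr(b^3 a b a) = x*y^3*z - x^2*y^2 - y^2*z^2 - x*y*z + x^2 + y^2 + z^2 - 2
tr(a b^2 a) = tr(a) * tr(b^2 a) - tr(b^2) = x*y*z - x^2 - y^2 + 2
tr(b a b^2 a b) = tr(b) * tr(a b^2 a b) - tr(a b^2 a) = y^2*z^2 - 2*x*y*z + x^2 - 2
next, tr(a b a b a b) = tr(b a) * tr(b a b a) - tr(b^-1 a^-1) = z^3 - 3*z
tr(a b a b a) = tr(a) * tr(b a b a) - tr(b a b) = x*z^2 - y*z - x
and tr(b a b^2 a b a) = tr(b) * tr(a b a b a b) - tr(a b a b a) = y*z^3 - x*z^2 - 2*y*z + x
and tr(b^2 a b a^-1 b a) = tr(b a b^2 a b) * tr(a) - tr(b a b^2 a b a) = x*y^2*z^2 - 2*x^2*y*z - y*z^3 + x^3 + x*z^2 + 2*y*z - 3*x
and tr(a^-1 b^2 a b a^-1 b) = tr(b^2 a b a^-1 b) * tr(a) - tr(b^2 a b a^-1 b a) = x^2*y^3*z - x^3*y^2 - 2*x*y^2*z^2 + x^2*y*z + y*z^3 + x*y^2 - 2*y*z + x
and tr(b a b^3 a b) = tr(b) * tr(a b^2 a b^2) - tr(a b^2 a b) = y^3*z^2 - 2*x*y^2*z + x^2*y - y*z^2 + x*z - y
and tr(b a b^3 a b a) = tr(b) * tr(b a b a b a b) - tr(b a b a b a) = y^2*z^3 - x*y*z^2 - 2*y^2*z - z^3 + x*y + 3*z
next, tr(b^2 a b a^-1 b a b) = tr(b a b^3 a b) * tr(a) - tr(b a b^3 a b a) = x*y^3*z^2 - 2*x^2*y^2*z - y^2*z^3 + x^3*y + x^2*z + 2*y^2*z + z^3 - 2*x*y - 3*z
and tr(a b^2 a b a) = tr(a) * tr(b^2 a b a) - tr(b^2 a b) = x*y*z^2 - x^2*z - y^2*z + z
tr(b a b a b^2 a b) = tr(b) * tr(a b^2 a b a b) - tr(a b^2 a b a) = y^2*z^3 - 2*x*y*z^2 + x^2*z - y^2*z + x*y - z
and tr(a b a b a b a b) = tr(b a b a) * tr(b a b a) - tr(1) = z^4 - 4*z^2 + 2
next, tr(a b a b a b a) = tr(a) * tr(b a b a b a) - tr(b a b a b) = x*z^3 - y*z^2 - 2*x*z + y
and tr(b a b a b^2 a b a) = tr(b) * tr(a b a b a b a b) - tr(a b a b a b a) = y*z^4 - x*z^3 - 3*y*z^2 + 2*x*z + y
tr(b^2 a b a^-1 b a b a) = tr(b a b a b^2 a b) * tr(a) - tr(b a b a b^2 a b a) = x*y^2*z^3 - 2*x^2*y*z^2 - y*z^4 + x^3*z - x*y^2*z + x*z^3 + x^2*y + 3*y*z^2 - 3*x*z - y
and tr(a^-1 b^2 a b a^-1 b a b) = tr(b^2 a b a^-1 b a b) * tr(a) - tr(b^2 a b a^-1 b a b a) = x^2*y^3*z^2 - 2*x^3*y^2*z - 2*x*y^2*z^3 + x^4*y + 2*x^2*y*z^2 + y*z^4 + 3*x*y^2*z - 3*x^2*y - 3*y*z^2 + y
next, tr(a^-2 b^2 a b a^-1 b a b) = tr(a^-1 b^2 a b a^-1 b a b) * tr(a) - tr(a^-1 b^2 a b a^-1 b a b a) = x^3*y^3*z^2 - 2*x^4*y^2*z - 2*x^2*y^2*z^3 + x^5*y + 2*x^3*y*z^2 - x*y^3*z^2 + x*y*z^4 + 5*x^2*y^2*z + y^2*z^3 - 4*x^3*y - 3*x*y*z^2 - x^2*z - 2*y^2*z - z^3 + 3*x*y + 3*z
next, tr(a^-2 b^2 a b a^-1 b a b^-1) = tr(a^-2 b^2 a b a^-1 b a) * tr(b) - tr(a^-2 b^2 a b a^-1 b a b) = -x^3*y^3*z^2 + 2*x^4*y^2*z + x^2*y^4*z + 2*x^2*y^2*z^3 - x^5*y - x^3*y^3 - 2*x^3*y*z^2 - x*y^3*z^2 - x*y*z^4 - 4*x^2*y^2*z + 4*x^3*y + x*y^3 + 3*x*y*z^2 + x^2*z + z^3 - 2*x*y - 3*z
tr(a^-1 b^2 a b^2 a b) = tr(b^2 a b^2 a b) * tr(a) - tr(b^2 a b^2 a b a) = x*y^3*z^2 - 2*x^2*y^2*z - y^2*z^3 + x^3*y + x*y*z^2 + y^2*z - 2*x*y + z
tr(b a b^-1 a^-1 b^2 a b) = tr(a^-1 b^2 a b^2 a) * tr(b) - tr(a^-1 b^2 a b^2 a b) = -x*y^3*z^2 + 2*x^2*y^2*z + y^4*z + y^2*z^3 - x^3*y - x*y^3 - x*y*z^2 - 3*y^2*z + 3*x*y - z
and tr(a b^2 a b a b a) = tr(a) * tr(b^2 a b a b a) - tr(b^2 a b a b) = x*y*z^3 - x^2*z^2 - y^2*z^2 - x*y*z + x^2 + y^2 + z^2 - 2
next, tr(b^2 a b a b a b^-1 a) = tr(a b^2 a b a b a) * tr(b) - tr(a b^2 a b a b a b) = x*y^2*z^3 - x^2*y*z^2 - y^3*z^2 - y*z^4 - x*y^2*z + x*z^3 + x^2*y + y^3 + 4*y*z^2 - 2*x*z - 3*y
tr(b a b^-1 a^-1 b^2 a b a) = tr(b^2 a b a b a b^-1) * tr(a) - tr(b^2 a b a b a b^-1 a) = -x*y^2*z^3 + x^2*y*z^2 + y^3*z^2 + y*z^4 + x*y^2*z - x^2*y - y^3 - 4*y*z^2 - x*z + 3*y
next, tr(a^-1 b^2 a b a^-1 b a b^-1) = tr(b a b^-1 a^-1 b^2 a b) * tr(a) - tr(b a b^-1 a^-1 b^2 a b a) = -x^2*y^3*z^2 + 2*x^3*y^2*z + x*y^4*z + 2*x*y^2*z^3 - x^4*y - x^2*y^3 - 2*x^2*y*z^2 - y^3*z^2 - y*z^4 - 4*x*y^2*z + 4*x^2*y + y^3 + 4*y*z^2 - 3*y
next, tr(a b^-1 a^-3 b^2 a b a^-1 b) = tr(a^-2 b^2 a b a^-1 b a b^-1) * tr(a) - tr(a^-2 b^2 a b a^-1 b a b^-1 a) = -x^4*y^3*z^2 + 2*x^5*y^2*z + x^3*y^4*z + 2*x^3*y^2*z^3 - x^6*y - x^4*y^3 - 2*x^4*y*z^2 - x^2*y*z^4 - 6*x^3*y^2*z - x*y^4*z - 2*x*y^2*z^3 + 5*x^4*y + 2*x^2*y^3 + 5*x^2*y*z^2 + y^3*z^2 + y*z^4 + x^3*z + 4*x*y^2*z + x*z^3 - 6*x^2*y - y^3 - 4*y*z^2 - 3*x*z + 3*y
tr(a^-1 b^-1 a b^-1 a^-3 b^2 a b) = tr(a b^-1 a^-3 b^2 a b a^-1) * tr(b) - tr(a b^-1 a^-3 b^2 a b a^-1 b) = x^4*y^3*z^2 - 2*x^5*y^2*z - x^3*y^4*z - 2*x^3*y^2*z^3 + x^6*y + x^4*y^3 + 2*x^4*y*z^2 + x^2*y*z^4 + 6*x^3*y^2*z + x*y^4*z + 2*x*y^2*z^3 - 5*x^4*y - x^2*y^3 - 5*x^2*y*z^2 - y^3*z^2 - y*z^4 - x^3*z - 5*x*y^2*z - x*z^3 + 5*x^2*y + 4*y*z^2 + 3*x*z - y
tr(b^2 a^2 b) = tr(b) * tr(b a^2 b) - tr(b a^2) = x*y^2*z - x^2*y - y^3 - x*z + 3*y
tr(b^2 a^2 b a) = tr(a) * tr(b a b^2 a) - tr(b a b^2) = x*y*z^2 - x^2*z - y^2*z + z
next, tr(a^-1 b^2 a^2 b) = tr(b^2 a^2 b) * tr(a) - tr(b^2 a^2 b a) = x^2*y^2*z - x^3*y - x*y^3 - x*y*z^2 + y^2*z + 3*x*y - z
and tr(a^-1 b^2 a^2 b^-1) = tr(a^-1 b^2 a^2) * tr(b) - tr(a^-1 b^2 a^2 b) = -x^2*y^2*z + x^3*y + x*y^3 + x*y*z^2 - 4*x*y + z
next, tr(a^-1 b^2 a^2 b^-1 a^-1) = tr(a^-1 b^2 a^2 b^-1) * tr(a) - tr(a^-1 b^2 a^2 b^-1 a) = -x^3*y^2*z + x^4*y + x^2*y^3 + x^2*y*z^2 - 4*x^2*y + y
tr(a b^-1 a^-3 b^2 a) = tr(a^-1 b^2 a^2 b^-1 a^-1) * tr(a) - tr(a^-1 b^2 a^2 b^-1) = -x^4*y^2*z + x^5*y + x^3*y^3 + x^3*y*z^2 + x^2*y^2*z - 5*x^3*y - x*y^3 - x*y*z^2 + 5*x*y - z
next, tr(a b a^-2 b^-1 a b^-1 a^-3 b^2) = tr(a^-1 b^-1 a b^-1 a^-3 b^2 a b) * tr(a) - tr(a^-1 b^-1 a b^-1 a^-3 b^2 a b a) = x^5*y^3*z^2 - 2*x^6*y^2*z - x^4*y^4*z - 2*x^4*y^2*z^3 + x^7*y + x^5*y^3 + 2*x^5*y*z^2 + x^3*y*z^4 + 7*x^4*y^2*z + x^2*y^4*z + 2*x^2*y^2*z^3 - 6*x^5*y - 2*x^3*y^3 - 6*x^3*y*z^2 - x*y^3*z^2 - x*y*z^4 - x^4*z - 6*x^2*y^2*z - x^2*z^3 + 10*x^3*y + x*y^3 + 5*x*y*z^2 + 3*x^2*z - 6*x*y + z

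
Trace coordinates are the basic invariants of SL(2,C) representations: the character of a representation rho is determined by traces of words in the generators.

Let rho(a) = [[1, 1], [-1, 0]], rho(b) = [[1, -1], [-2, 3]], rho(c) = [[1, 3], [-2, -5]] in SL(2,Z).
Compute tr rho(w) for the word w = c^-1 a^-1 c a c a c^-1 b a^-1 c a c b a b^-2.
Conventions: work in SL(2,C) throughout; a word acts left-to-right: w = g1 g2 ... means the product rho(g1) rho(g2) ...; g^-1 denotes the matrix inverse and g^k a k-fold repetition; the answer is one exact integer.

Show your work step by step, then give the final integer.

-126575

rho(c^-1) = [[-5, -3], [2, 1]]
... * rho(a^-1) = [[0, -1], [1, 1]]  ->  [[-3, 2], [1, -1]]
... * rho(c) = [[1, 3], [-2, -5]]  ->  [[-7, -19], [3, 8]]
... * rho(a) = [[1, 1], [-1, 0]]  ->  [[12, -7], [-5, 3]]
... * rho(c) = [[1, 3], [-2, -5]]  ->  [[26, 71], [-11, -30]]
... * rho(a) = [[1, 1], [-1, 0]]  ->  [[-45, 26], [19, -11]]
... * rho(c^-1) = [[-5, -3], [2, 1]]  ->  [[277, 161], [-117, -68]]
... * rho(b) = [[1, -1], [-2, 3]]  ->  [[-45, 206], [19, -87]]
... * rho(a^-1) = [[0, -1], [1, 1]]  ->  [[206, 251], [-87, -106]]
... * rho(c) = [[1, 3], [-2, -5]]  ->  [[-296, -637], [125, 269]]
... * rho(a) = [[1, 1], [-1, 0]]  ->  [[341, -296], [-144, 125]]
... * rho(c) = [[1, 3], [-2, -5]]  ->  [[933, 2503], [-394, -1057]]
... * rho(b) = [[1, -1], [-2, 3]]  ->  [[-4073, 6576], [1720, -2777]]
... * rho(a) = [[1, 1], [-1, 0]]  ->  [[-10649, -4073], [4497, 1720]]
... * rho(b^-1) = [[3, 1], [2, 1]]  ->  [[-40093, -14722], [16931, 6217]]
... * rho(b^-1) = [[3, 1], [2, 1]]  ->  [[-149723, -54815], [63227, 23148]]
tr = -149723 + 23148 = -126575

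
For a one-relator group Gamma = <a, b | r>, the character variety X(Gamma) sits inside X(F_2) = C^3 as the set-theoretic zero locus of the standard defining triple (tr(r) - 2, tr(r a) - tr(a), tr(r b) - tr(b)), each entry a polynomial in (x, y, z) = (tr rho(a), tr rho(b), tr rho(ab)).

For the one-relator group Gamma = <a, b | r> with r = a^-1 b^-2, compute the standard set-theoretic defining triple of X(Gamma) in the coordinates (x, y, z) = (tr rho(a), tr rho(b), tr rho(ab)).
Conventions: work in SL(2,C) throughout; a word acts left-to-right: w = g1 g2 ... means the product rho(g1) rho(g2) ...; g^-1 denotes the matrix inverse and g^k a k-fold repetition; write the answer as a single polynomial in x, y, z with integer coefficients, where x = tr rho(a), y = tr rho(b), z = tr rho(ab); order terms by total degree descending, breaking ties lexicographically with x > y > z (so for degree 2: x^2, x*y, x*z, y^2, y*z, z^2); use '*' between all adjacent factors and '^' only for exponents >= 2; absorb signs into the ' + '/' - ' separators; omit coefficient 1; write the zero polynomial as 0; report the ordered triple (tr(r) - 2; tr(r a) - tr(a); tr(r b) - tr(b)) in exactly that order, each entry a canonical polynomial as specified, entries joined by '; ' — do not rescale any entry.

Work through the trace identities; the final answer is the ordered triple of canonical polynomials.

y*z - x - 2; y^2 - x - 2; -y + z

tr(a^-1) = tr(a) = x
tr(a^-1 b) = tr(b) tr(a) - tr(b a)  (eliminate a^-1) = x*y - z
tr(a^-1 b^-1) = tr(a^-1) tr(b) - tr(a^-1 b)  (eliminate b^-1) = z
tr(a^-1 b^-2) = tr(a^-1 b^-1) tr(b) - tr(a^-1)  (eliminate b^-1) = y*z - x
tr(b^-2) = tr(b^-1) tr(b) - tr(1) = y^2 - 2
assemble the triple (tr(r) - 2; tr(r a) - x; tr(r b) - y)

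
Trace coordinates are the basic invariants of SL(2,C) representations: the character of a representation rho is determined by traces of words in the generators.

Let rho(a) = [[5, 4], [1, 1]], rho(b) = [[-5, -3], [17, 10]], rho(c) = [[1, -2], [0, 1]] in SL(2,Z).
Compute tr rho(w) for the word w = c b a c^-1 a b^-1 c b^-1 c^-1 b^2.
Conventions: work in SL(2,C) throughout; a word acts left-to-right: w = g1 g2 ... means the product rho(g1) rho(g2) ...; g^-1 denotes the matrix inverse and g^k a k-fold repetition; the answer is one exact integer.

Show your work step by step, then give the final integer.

rho(c) = [[1, -2], [0, 1]]
... * rho(b) = [[-5, -3], [17, 10]]  ->  [[-39, -23], [17, 10]]
... * rho(a) = [[5, 4], [1, 1]]  ->  [[-218, -179], [95, 78]]
... * rho(c^-1) = [[1, 2], [0, 1]]  ->  [[-218, -615], [95, 268]]
... * rho(a) = [[5, 4], [1, 1]]  ->  [[-1705, -1487], [743, 648]]
... * rho(b^-1) = [[10, 3], [-17, -5]]  ->  [[8229, 2320], [-3586, -1011]]
... * rho(c) = [[1, -2], [0, 1]]  ->  [[8229, -14138], [-3586, 6161]]
... * rho(b^-1) = [[10, 3], [-17, -5]]  ->  [[322636, 95377], [-140597, -41563]]
... * rho(c^-1) = [[1, 2], [0, 1]]  ->  [[322636, 740649], [-140597, -322757]]
... * rho(b) = [[-5, -3], [17, 10]]  ->  [[10977853, 6438582], [-4783884, -2805779]]
... * rho(b) = [[-5, -3], [17, 10]]  ->  [[54566629, 31452261], [-23778823, -13706138]]
tr = 54566629 + -13706138 = 40860491

40860491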